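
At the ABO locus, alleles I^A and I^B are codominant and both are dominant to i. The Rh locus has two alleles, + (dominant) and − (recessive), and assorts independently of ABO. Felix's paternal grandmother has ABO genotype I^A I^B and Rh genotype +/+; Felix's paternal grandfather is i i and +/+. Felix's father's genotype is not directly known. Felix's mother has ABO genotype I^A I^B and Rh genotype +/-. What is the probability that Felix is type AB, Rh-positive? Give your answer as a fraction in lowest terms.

Felix's father's ABO genotype from I^A I^B × i i: 1/2 I^A i, 1/2 I^B i.
Crossing each possibility with the mother I^A I^B and summing P(type AB): 1/2·1/4 + 1/2·1/4 = 1/4.
Similarly for Rh via the father's Rh distribution: P(Rh+) = 1.
Independent loci: 1/4 × 1 = 1/4.

1/4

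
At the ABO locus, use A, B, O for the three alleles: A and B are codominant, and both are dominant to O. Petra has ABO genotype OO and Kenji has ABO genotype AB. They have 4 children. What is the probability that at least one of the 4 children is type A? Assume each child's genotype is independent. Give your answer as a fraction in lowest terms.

ABO cross OO × AB → 1/2 A, 1/2 B.
So P(type A) = 1/2 per child.
P(none) = (1/2)^4 = 1/16; P(at least one) = 1 − 1/16 = 15/16.

15/16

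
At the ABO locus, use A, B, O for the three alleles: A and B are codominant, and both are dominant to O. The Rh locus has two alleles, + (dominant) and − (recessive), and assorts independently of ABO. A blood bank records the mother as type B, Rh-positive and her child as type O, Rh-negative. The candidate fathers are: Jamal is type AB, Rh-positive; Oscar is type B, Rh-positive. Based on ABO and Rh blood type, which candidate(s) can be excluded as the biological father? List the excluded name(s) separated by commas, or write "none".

A candidate is excluded only if no genotype consistent with his phenotype could produce a type O, Rh-negative child with a type B, Rh-positive mother.
Jamal (type AB, Rh+): no genotype consistent with that phenotype can produce a type-O Rh- child with a type-B mother.

Jamal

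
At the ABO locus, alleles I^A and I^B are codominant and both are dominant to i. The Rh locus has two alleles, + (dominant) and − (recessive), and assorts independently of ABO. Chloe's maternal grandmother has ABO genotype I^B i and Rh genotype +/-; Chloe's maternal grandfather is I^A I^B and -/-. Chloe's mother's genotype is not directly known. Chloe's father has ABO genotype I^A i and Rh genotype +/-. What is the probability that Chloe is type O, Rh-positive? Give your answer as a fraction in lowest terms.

5/64

Chloe's mother's ABO genotype from I^B i × I^A I^B: 1/4 I^A I^B, 1/4 I^A i, 1/4 I^B I^B, 1/4 I^B i.
Crossing each possibility with the father I^A i and summing P(type O): 1/4·0 + 1/4·1/4 + 1/4·0 + 1/4·1/4 = 1/8.
Similarly for Rh via the mother's Rh distribution: P(Rh+) = 5/8.
Independent loci: 1/8 × 5/8 = 5/64.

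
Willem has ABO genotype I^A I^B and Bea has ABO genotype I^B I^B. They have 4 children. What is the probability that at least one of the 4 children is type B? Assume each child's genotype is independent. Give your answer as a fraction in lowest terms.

ABO cross I^A I^B × I^B I^B → 1/2 B, 1/2 AB.
So P(type B) = 1/2 per child.
P(none) = (1/2)^4 = 1/16; P(at least one) = 1 − 1/16 = 15/16.

15/16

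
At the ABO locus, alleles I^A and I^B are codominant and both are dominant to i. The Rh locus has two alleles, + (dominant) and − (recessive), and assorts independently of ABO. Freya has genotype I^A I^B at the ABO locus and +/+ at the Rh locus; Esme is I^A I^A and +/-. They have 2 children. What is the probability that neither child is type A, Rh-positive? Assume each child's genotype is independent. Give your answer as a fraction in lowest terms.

1/4

ABO cross I^A I^B × I^A I^A → 1/2 A, 1/2 AB.
Rh cross +/+ × +/- → 1 Rh+; so P(type A, Rh-positive) = 1/2 × 1 = 1/2 per child.
P(not type A, Rh-positive) = 1/2 for one child; (1/2)^2 = 1/4.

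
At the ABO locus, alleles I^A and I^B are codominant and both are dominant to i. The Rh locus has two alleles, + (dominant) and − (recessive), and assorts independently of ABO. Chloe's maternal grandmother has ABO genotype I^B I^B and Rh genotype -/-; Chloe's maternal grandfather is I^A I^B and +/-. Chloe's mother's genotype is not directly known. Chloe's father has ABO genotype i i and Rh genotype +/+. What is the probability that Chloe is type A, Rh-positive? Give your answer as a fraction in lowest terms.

Chloe's mother's ABO genotype from I^B I^B × I^A I^B: 1/2 I^A I^B, 1/2 I^B I^B.
Crossing each possibility with the father i i and summing P(type A): 1/2·1/2 + 1/2·0 = 1/4.
Similarly for Rh via the mother's Rh distribution: P(Rh+) = 1.
Independent loci: 1/4 × 1 = 1/4.

1/4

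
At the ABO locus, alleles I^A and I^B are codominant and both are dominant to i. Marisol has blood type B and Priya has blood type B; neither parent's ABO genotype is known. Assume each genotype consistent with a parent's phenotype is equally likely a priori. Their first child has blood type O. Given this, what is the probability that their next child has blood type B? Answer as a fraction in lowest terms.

Possible genotypes: Marisol ∈ {I^B I^B, I^B i}; Priya ∈ {I^B I^B, I^B i}.
Weight each parental genotype pair by prior × P(type-O child):
  I^B i × I^B i: posterior weight 1; P(next child type B) = 3/4.
Weighted sum = 3/4.

3/4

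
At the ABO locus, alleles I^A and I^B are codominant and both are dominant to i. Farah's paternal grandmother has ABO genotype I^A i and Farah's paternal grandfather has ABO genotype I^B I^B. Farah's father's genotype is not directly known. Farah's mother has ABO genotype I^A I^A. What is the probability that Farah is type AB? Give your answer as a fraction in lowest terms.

Farah's father's ABO genotype from I^A i × I^B I^B: 1/2 I^A I^B, 1/2 I^B i.
Crossing each possibility with the mother I^A I^A and summing P(type AB): 1/2·1/2 + 1/2·1/2 = 1/2.

1/2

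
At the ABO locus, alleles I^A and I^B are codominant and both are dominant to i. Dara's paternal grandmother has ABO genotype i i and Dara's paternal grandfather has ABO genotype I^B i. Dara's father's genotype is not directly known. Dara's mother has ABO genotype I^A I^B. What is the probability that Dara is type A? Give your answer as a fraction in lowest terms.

Dara's father's ABO genotype from i i × I^B i: 1/2 I^B i, 1/2 i i.
Crossing each possibility with the mother I^A I^B and summing P(type A): 1/2·1/4 + 1/2·1/2 = 3/8.

3/8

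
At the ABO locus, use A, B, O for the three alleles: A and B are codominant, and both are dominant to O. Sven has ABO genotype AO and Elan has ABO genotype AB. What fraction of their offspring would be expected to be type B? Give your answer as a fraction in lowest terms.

ABO cross AO × AB → offspring phenotypes: 1/2 A, 1/4 B, 1/4 AB.
So P(type B) = 1/4.

1/4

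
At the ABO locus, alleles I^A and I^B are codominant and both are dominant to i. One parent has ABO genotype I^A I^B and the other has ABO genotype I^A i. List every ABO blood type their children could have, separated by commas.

Gametes from I^A I^B × I^A i give offspring ABO genotypes I^A I^A, I^A I^B, I^A i, I^B i, i.e. phenotypes A, B, AB.

A, B, AB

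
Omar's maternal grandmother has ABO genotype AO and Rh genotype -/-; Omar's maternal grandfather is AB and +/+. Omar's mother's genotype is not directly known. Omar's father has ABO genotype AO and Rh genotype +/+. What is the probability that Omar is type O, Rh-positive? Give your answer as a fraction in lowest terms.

1/8

Omar's mother's ABO genotype from AO × AB: 1/4 AA, 1/4 AB, 1/4 AO, 1/4 BO.
Crossing each possibility with the father AO and summing P(type O): 1/4·0 + 1/4·0 + 1/4·1/4 + 1/4·1/4 = 1/8.
Similarly for Rh via the mother's Rh distribution: P(Rh+) = 1.
Independent loci: 1/8 × 1 = 1/8.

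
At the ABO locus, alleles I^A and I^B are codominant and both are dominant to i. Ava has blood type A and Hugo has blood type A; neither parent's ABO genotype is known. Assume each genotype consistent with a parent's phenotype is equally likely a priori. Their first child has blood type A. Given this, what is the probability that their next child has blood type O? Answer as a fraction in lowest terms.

1/20

Possible genotypes: Ava ∈ {I^A I^A, I^A i}; Hugo ∈ {I^A I^A, I^A i}.
Weight each parental genotype pair by prior × P(type-A child):
  I^A I^A × I^A I^A: posterior weight 4/15; P(next child type O) = 0.
  I^A I^A × I^A i: posterior weight 4/15; P(next child type O) = 0.
  I^A i × I^A I^A: posterior weight 4/15; P(next child type O) = 0.
  I^A i × I^A i: posterior weight 1/5; P(next child type O) = 1/4.
Weighted sum = 1/20.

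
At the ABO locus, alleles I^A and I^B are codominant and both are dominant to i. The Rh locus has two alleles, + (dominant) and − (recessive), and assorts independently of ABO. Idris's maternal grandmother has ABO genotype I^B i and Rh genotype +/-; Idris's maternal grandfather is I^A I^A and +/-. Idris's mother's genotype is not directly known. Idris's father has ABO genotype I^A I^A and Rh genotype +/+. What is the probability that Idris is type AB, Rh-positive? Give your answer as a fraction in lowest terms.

1/4

Idris's mother's ABO genotype from I^B i × I^A I^A: 1/2 I^A I^B, 1/2 I^A i.
Crossing each possibility with the father I^A I^A and summing P(type AB): 1/2·1/2 + 1/2·0 = 1/4.
Similarly for Rh via the mother's Rh distribution: P(Rh+) = 1.
Independent loci: 1/4 × 1 = 1/4.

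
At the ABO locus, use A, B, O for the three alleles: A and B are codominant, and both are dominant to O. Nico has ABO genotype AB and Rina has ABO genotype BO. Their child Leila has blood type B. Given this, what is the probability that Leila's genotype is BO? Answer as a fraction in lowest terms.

1/2

Cross AB × BO → 1/4 AB, 1/4 AO, 1/4 BB, 1/4 BO.
Type-B genotypes among offspring: BB (1/4), BO (1/4); total 1/2.
P(BO | type B) = (1/4) / (1/2) = 1/2.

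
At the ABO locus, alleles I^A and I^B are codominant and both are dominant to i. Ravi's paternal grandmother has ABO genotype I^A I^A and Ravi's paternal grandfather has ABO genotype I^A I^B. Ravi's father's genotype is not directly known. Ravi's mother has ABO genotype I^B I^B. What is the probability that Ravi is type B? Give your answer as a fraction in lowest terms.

Ravi's father's ABO genotype from I^A I^A × I^A I^B: 1/2 I^A I^A, 1/2 I^A I^B.
Crossing each possibility with the mother I^B I^B and summing P(type B): 1/2·0 + 1/2·1/2 = 1/4.

1/4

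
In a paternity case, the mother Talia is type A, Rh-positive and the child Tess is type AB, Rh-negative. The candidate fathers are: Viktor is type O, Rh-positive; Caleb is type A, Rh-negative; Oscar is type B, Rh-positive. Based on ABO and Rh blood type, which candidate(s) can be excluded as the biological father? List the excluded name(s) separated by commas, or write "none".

Viktor, Caleb

A candidate is excluded only if no genotype consistent with his phenotype could produce a type AB, Rh-negative child with a type A, Rh-positive mother.
Viktor (type O, Rh+): no genotype consistent with that phenotype can produce a type-AB Rh- child with a type-A mother.
Caleb (type A, Rh-): no genotype consistent with that phenotype can produce a type-AB Rh- child with a type-A mother.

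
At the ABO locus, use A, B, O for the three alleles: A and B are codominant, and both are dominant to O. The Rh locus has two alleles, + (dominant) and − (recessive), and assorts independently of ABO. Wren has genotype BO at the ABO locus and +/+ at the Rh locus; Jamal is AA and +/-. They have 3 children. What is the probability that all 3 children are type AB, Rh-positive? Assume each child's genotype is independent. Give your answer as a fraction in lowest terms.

1/8

ABO cross BO × AA → 1/2 A, 1/2 AB.
Rh cross +/+ × +/- → 1 Rh+; so P(type AB, Rh-positive) = 1/2 × 1 = 1/2 per child.
All 3 independent: (1/2)^3 = 1/8.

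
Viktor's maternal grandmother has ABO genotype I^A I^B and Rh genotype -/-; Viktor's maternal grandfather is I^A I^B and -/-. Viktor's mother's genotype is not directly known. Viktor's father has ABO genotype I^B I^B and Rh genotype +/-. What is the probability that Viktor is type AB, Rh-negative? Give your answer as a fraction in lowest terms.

Viktor's mother's ABO genotype from I^A I^B × I^A I^B: 1/4 I^A I^A, 1/2 I^A I^B, 1/4 I^B I^B.
Crossing each possibility with the father I^B I^B and summing P(type AB): 1/4·1 + 1/2·1/2 + 1/4·0 = 1/2.
Similarly for Rh via the mother's Rh distribution: P(Rh-) = 1/2.
Independent loci: 1/2 × 1/2 = 1/4.

1/4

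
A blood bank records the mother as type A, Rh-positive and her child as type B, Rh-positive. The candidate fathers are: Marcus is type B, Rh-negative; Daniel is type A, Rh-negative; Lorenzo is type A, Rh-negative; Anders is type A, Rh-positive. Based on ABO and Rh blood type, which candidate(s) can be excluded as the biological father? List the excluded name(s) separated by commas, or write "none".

Daniel, Lorenzo, Anders

A candidate is excluded only if no genotype consistent with his phenotype could produce a type B, Rh-positive child with a type A, Rh-positive mother.
Daniel (type A, Rh-): no genotype consistent with that phenotype can produce a type-B Rh+ child with a type-A mother.
Lorenzo (type A, Rh-): no genotype consistent with that phenotype can produce a type-B Rh+ child with a type-A mother.
Anders (type A, Rh+): no genotype consistent with that phenotype can produce a type-B Rh+ child with a type-A mother.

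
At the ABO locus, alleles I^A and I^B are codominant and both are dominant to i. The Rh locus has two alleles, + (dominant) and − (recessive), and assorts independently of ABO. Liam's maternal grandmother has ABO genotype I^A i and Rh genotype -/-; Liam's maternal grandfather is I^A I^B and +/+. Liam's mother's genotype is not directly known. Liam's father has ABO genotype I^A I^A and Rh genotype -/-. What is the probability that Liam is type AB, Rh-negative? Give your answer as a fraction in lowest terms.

1/8

Liam's mother's ABO genotype from I^A i × I^A I^B: 1/4 I^A I^A, 1/4 I^A I^B, 1/4 I^A i, 1/4 I^B i.
Crossing each possibility with the father I^A I^A and summing P(type AB): 1/4·0 + 1/4·1/2 + 1/4·0 + 1/4·1/2 = 1/4.
Similarly for Rh via the mother's Rh distribution: P(Rh-) = 1/2.
Independent loci: 1/4 × 1/2 = 1/8.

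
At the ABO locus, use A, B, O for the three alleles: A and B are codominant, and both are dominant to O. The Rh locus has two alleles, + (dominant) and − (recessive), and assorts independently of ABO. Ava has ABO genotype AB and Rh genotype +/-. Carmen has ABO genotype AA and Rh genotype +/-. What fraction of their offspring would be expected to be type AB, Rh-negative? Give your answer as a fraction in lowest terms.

1/8

ABO cross AB × AA → offspring phenotypes: 1/2 A, 1/2 AB.
Rh cross +/- × +/- → 3/4 Rh+, 1/4 Rh-.
Independent loci: P(type AB, Rh-negative) = 1/2 × 1/4 = 1/8.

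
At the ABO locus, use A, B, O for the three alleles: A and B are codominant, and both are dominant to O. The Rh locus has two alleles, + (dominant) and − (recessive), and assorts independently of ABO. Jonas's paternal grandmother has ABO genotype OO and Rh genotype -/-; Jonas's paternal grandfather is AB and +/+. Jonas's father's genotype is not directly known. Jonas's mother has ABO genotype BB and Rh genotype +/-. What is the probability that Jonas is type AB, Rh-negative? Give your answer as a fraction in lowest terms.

1/16

Jonas's father's ABO genotype from OO × AB: 1/2 AO, 1/2 BO.
Crossing each possibility with the mother BB and summing P(type AB): 1/2·1/2 + 1/2·0 = 1/4.
Similarly for Rh via the father's Rh distribution: P(Rh-) = 1/4.
Independent loci: 1/4 × 1/4 = 1/16.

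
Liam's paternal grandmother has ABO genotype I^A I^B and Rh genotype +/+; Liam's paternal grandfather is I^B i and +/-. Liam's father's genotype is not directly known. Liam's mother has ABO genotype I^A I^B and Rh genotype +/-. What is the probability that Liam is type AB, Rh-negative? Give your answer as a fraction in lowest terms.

3/64

Liam's father's ABO genotype from I^A I^B × I^B i: 1/4 I^A I^B, 1/4 I^A i, 1/4 I^B I^B, 1/4 I^B i.
Crossing each possibility with the mother I^A I^B and summing P(type AB): 1/4·1/2 + 1/4·1/4 + 1/4·1/2 + 1/4·1/4 = 3/8.
Similarly for Rh via the father's Rh distribution: P(Rh-) = 1/8.
Independent loci: 3/8 × 1/8 = 3/64.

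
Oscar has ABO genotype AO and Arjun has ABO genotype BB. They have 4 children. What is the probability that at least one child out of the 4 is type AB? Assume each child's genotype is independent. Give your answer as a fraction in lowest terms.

ABO cross AO × BB → 1/2 B, 1/2 AB.
So P(type AB) = 1/2 per child.
P(none) = (1/2)^4 = 1/16; P(at least one) = 1 − 1/16 = 15/16.

15/16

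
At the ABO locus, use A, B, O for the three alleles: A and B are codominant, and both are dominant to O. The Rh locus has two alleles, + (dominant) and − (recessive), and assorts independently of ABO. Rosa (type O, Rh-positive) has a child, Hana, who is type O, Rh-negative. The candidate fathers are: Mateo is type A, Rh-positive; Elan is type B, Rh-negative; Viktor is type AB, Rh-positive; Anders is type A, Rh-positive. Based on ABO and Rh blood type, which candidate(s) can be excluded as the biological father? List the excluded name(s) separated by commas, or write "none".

A candidate is excluded only if no genotype consistent with his phenotype could produce a type O, Rh-negative child with a type O, Rh-positive mother.
Viktor (type AB, Rh+): no genotype consistent with that phenotype can produce a type-O Rh- child with a type-O mother.

Viktor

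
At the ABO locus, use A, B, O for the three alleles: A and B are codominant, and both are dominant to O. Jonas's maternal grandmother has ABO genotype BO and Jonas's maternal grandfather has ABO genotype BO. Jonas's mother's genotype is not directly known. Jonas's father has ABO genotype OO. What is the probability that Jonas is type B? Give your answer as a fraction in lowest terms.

1/2

Jonas's mother's ABO genotype from BO × BO: 1/4 BB, 1/2 BO, 1/4 OO.
Crossing each possibility with the father OO and summing P(type B): 1/4·1 + 1/2·1/2 + 1/4·0 = 1/2.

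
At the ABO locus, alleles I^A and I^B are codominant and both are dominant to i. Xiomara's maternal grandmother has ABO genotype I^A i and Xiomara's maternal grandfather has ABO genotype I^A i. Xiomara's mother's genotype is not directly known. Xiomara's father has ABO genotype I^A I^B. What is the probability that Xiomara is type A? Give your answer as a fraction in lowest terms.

1/2

Xiomara's mother's ABO genotype from I^A i × I^A i: 1/4 I^A I^A, 1/2 I^A i, 1/4 i i.
Crossing each possibility with the father I^A I^B and summing P(type A): 1/4·1/2 + 1/2·1/2 + 1/4·1/2 = 1/2.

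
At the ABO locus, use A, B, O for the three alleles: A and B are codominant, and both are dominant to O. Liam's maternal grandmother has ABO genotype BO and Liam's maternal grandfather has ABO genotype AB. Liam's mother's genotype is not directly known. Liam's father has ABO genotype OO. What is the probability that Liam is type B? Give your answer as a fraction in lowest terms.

Liam's mother's ABO genotype from BO × AB: 1/4 AB, 1/4 AO, 1/4 BB, 1/4 BO.
Crossing each possibility with the father OO and summing P(type B): 1/4·1/2 + 1/4·0 + 1/4·1 + 1/4·1/2 = 1/2.

1/2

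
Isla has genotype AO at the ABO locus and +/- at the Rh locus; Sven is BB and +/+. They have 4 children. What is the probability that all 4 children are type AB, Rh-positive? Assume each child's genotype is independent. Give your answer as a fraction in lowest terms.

1/16

ABO cross AO × BB → 1/2 B, 1/2 AB.
Rh cross +/- × +/+ → 1 Rh+; so P(type AB, Rh-positive) = 1/2 × 1 = 1/2 per child.
All 4 independent: (1/2)^4 = 1/16.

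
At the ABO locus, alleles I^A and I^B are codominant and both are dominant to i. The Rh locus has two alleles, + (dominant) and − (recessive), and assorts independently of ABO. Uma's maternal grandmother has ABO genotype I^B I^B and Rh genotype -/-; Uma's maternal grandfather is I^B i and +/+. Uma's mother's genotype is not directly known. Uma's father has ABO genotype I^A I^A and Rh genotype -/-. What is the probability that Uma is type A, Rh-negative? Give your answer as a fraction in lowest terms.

1/8

Uma's mother's ABO genotype from I^B I^B × I^B i: 1/2 I^B I^B, 1/2 I^B i.
Crossing each possibility with the father I^A I^A and summing P(type A): 1/2·0 + 1/2·1/2 = 1/4.
Similarly for Rh via the mother's Rh distribution: P(Rh-) = 1/2.
Independent loci: 1/4 × 1/2 = 1/8.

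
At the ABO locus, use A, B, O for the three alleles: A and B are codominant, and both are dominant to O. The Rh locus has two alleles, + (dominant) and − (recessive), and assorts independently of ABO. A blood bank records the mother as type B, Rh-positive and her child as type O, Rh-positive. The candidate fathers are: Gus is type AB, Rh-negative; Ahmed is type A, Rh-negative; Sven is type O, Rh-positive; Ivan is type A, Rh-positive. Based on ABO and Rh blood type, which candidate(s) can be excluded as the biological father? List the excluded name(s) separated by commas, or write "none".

A candidate is excluded only if no genotype consistent with his phenotype could produce a type O, Rh-positive child with a type B, Rh-positive mother.
Gus (type AB, Rh-): no genotype consistent with that phenotype can produce a type-O Rh+ child with a type-B mother.

Gus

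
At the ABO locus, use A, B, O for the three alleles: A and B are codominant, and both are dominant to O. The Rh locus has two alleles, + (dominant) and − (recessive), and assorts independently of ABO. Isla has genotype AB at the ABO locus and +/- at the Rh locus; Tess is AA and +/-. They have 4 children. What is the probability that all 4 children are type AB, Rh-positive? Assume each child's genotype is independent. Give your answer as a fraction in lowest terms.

81/4096

ABO cross AB × AA → 1/2 A, 1/2 AB.
Rh cross +/- × +/- → 3/4 Rh+, 1/4 Rh-; so P(type AB, Rh-positive) = 1/2 × 3/4 = 3/8 per child.
All 4 independent: (3/8)^4 = 81/4096.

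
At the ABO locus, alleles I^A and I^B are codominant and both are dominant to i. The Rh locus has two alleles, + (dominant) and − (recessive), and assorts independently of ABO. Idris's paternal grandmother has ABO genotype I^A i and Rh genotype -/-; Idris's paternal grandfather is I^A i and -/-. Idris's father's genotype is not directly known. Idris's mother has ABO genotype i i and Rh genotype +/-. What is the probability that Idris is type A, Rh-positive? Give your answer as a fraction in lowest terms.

Idris's father's ABO genotype from I^A i × I^A i: 1/4 I^A I^A, 1/2 I^A i, 1/4 i i.
Crossing each possibility with the mother i i and summing P(type A): 1/4·1 + 1/2·1/2 + 1/4·0 = 1/2.
Similarly for Rh via the father's Rh distribution: P(Rh+) = 1/2.
Independent loci: 1/2 × 1/2 = 1/4.

1/4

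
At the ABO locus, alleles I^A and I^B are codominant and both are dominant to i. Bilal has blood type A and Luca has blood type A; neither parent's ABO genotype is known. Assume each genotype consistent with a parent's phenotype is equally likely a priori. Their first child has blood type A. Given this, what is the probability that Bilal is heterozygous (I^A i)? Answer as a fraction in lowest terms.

7/15

Possible genotypes: Bilal ∈ {I^A I^A, I^A i}; Luca ∈ {I^A I^A, I^A i}.
Weight each parental genotype pair by prior × P(type-A child):
  I^A I^A × I^A I^A: posterior weight 4/15.
  I^A I^A × I^A i: posterior weight 4/15.
  I^A i × I^A I^A: posterior weight 4/15.
  I^A i × I^A i: posterior weight 1/5.
Sum the posterior weight over pairs where Bilal is I^A i: 7/15.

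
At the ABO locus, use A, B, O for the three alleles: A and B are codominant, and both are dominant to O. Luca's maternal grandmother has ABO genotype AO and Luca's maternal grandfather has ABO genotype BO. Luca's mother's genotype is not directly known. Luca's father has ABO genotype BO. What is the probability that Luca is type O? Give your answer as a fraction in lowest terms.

1/4

Luca's mother's ABO genotype from AO × BO: 1/4 AB, 1/4 AO, 1/4 BO, 1/4 OO.
Crossing each possibility with the father BO and summing P(type O): 1/4·0 + 1/4·1/4 + 1/4·1/4 + 1/4·1/2 = 1/4.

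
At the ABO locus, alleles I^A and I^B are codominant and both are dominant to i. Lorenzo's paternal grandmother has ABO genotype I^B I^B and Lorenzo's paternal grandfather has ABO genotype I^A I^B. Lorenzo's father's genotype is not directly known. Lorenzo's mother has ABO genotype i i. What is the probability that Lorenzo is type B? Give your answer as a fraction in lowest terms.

Lorenzo's father's ABO genotype from I^B I^B × I^A I^B: 1/2 I^A I^B, 1/2 I^B I^B.
Crossing each possibility with the mother i i and summing P(type B): 1/2·1/2 + 1/2·1 = 3/4.

3/4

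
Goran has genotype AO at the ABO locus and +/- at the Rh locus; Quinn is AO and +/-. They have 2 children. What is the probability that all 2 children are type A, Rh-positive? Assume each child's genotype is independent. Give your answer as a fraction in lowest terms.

ABO cross AO × AO → 1/4 O, 3/4 A.
Rh cross +/- × +/- → 3/4 Rh+, 1/4 Rh-; so P(type A, Rh-positive) = 3/4 × 3/4 = 9/16 per child.
All 2 independent: (9/16)^2 = 81/256.

81/256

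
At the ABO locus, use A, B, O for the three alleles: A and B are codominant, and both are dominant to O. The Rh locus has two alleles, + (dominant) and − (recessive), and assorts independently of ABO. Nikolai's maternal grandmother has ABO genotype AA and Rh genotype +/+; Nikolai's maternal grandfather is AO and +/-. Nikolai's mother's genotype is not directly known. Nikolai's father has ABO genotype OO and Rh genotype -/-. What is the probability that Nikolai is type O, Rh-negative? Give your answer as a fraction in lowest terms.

Nikolai's mother's ABO genotype from AA × AO: 1/2 AA, 1/2 AO.
Crossing each possibility with the father OO and summing P(type O): 1/2·0 + 1/2·1/2 = 1/4.
Similarly for Rh via the mother's Rh distribution: P(Rh-) = 1/4.
Independent loci: 1/4 × 1/4 = 1/16.

1/16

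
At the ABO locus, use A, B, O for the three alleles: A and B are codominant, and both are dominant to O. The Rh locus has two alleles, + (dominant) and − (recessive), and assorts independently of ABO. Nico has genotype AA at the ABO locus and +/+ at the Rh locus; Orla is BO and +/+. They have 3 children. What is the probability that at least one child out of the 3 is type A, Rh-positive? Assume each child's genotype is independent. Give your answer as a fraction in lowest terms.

7/8

ABO cross AA × BO → 1/2 A, 1/2 AB.
Rh cross +/+ × +/+ → 1 Rh+; so P(type A, Rh-positive) = 1/2 × 1 = 1/2 per child.
P(none) = (1/2)^3 = 1/8; P(at least one) = 1 − 1/8 = 7/8.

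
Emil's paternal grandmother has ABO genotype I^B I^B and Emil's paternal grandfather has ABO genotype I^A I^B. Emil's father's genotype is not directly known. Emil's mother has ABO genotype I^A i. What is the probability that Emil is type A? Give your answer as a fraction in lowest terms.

Emil's father's ABO genotype from I^B I^B × I^A I^B: 1/2 I^A I^B, 1/2 I^B I^B.
Crossing each possibility with the mother I^A i and summing P(type A): 1/2·1/2 + 1/2·0 = 1/4.

1/4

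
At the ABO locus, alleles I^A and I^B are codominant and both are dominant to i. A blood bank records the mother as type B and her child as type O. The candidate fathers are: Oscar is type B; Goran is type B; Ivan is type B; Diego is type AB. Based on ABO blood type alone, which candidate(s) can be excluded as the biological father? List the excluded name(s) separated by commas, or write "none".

A candidate is excluded only if no genotype consistent with his phenotype could produce a type O child with a type B mother.
Diego (type AB): no genotype consistent with that phenotype can produce a type-O child with a type-B mother.

Diego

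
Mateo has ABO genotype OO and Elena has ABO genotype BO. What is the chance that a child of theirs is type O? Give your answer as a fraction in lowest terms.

1/2

ABO cross OO × BO → offspring phenotypes: 1/2 O, 1/2 B.
So P(type O) = 1/2.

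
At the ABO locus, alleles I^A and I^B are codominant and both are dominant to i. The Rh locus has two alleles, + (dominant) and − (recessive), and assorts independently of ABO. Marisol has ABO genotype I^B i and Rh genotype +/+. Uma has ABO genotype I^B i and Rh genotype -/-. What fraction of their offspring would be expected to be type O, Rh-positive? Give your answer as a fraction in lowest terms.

ABO cross I^B i × I^B i → offspring phenotypes: 1/4 O, 3/4 B.
Rh cross +/+ × -/- → 1 Rh+.
Independent loci: P(type O, Rh-positive) = 1/4 × 1 = 1/4.

1/4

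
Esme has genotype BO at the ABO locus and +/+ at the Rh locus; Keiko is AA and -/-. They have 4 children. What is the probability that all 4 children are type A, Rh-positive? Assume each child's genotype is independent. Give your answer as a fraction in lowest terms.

ABO cross BO × AA → 1/2 A, 1/2 AB.
Rh cross +/+ × -/- → 1 Rh+; so P(type A, Rh-positive) = 1/2 × 1 = 1/2 per child.
All 4 independent: (1/2)^4 = 1/16.

1/16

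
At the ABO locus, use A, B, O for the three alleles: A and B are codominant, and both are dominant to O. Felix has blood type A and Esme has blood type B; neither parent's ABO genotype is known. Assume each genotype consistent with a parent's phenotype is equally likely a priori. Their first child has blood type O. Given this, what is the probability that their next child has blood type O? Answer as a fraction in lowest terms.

Possible genotypes: Felix ∈ {AA, AO}; Esme ∈ {BB, BO}.
Weight each parental genotype pair by prior × P(type-O child):
  AO × BO: posterior weight 1; P(next child type O) = 1/4.
Weighted sum = 1/4.

1/4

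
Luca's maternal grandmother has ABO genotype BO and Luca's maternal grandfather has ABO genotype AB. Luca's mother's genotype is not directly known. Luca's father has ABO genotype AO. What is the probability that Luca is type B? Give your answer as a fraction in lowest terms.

Luca's mother's ABO genotype from BO × AB: 1/4 AB, 1/4 AO, 1/4 BB, 1/4 BO.
Crossing each possibility with the father AO and summing P(type B): 1/4·1/4 + 1/4·0 + 1/4·1/2 + 1/4·1/4 = 1/4.

1/4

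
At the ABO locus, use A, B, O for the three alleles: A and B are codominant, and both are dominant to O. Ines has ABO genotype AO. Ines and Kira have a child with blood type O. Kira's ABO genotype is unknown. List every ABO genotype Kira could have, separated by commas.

AO, BO, OO

For each candidate genotype of Kira, check whether crossing it with AO can produce every observed child phenotype.
  AA → possible child types {A} ✗
  AB → possible child types {A, B, AB} ✗
  AO → possible child types {O, A} ✓
  BB → possible child types {B, AB} ✗
  BO → possible child types {O, A, B, AB} ✓
  OO → possible child types {O, A} ✓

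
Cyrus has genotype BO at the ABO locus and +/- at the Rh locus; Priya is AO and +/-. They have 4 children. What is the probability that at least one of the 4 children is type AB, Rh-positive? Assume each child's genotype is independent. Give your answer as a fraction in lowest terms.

36975/65536

ABO cross BO × AO → 1/4 O, 1/4 A, 1/4 B, 1/4 AB.
Rh cross +/- × +/- → 3/4 Rh+, 1/4 Rh-; so P(type AB, Rh-positive) = 1/4 × 3/4 = 3/16 per child.
P(none) = (13/16)^4 = 28561/65536; P(at least one) = 1 − 28561/65536 = 36975/65536.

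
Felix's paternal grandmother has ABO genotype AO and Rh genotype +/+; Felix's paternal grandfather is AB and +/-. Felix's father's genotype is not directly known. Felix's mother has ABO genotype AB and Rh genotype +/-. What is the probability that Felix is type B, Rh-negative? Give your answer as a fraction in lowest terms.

Felix's father's ABO genotype from AO × AB: 1/4 AA, 1/4 AB, 1/4 AO, 1/4 BO.
Crossing each possibility with the mother AB and summing P(type B): 1/4·0 + 1/4·1/4 + 1/4·1/4 + 1/4·1/2 = 1/4.
Similarly for Rh via the father's Rh distribution: P(Rh-) = 1/8.
Independent loci: 1/4 × 1/8 = 1/32.

1/32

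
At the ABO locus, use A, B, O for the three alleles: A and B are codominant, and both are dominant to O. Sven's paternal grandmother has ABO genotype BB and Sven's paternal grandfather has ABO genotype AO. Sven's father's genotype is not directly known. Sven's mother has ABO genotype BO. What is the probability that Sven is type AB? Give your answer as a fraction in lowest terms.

Sven's father's ABO genotype from BB × AO: 1/2 AB, 1/2 BO.
Crossing each possibility with the mother BO and summing P(type AB): 1/2·1/4 + 1/2·0 = 1/8.

1/8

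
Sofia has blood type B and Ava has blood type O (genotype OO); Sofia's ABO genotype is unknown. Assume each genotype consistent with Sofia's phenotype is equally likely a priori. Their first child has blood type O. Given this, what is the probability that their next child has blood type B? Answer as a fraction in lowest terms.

Possible genotypes: Sofia ∈ {BB, BO}; Ava ∈ {OO}.
Weight each parental genotype pair by prior × P(type-O child):
  BO × OO: posterior weight 1; P(next child type B) = 1/2.
Weighted sum = 1/2.

1/2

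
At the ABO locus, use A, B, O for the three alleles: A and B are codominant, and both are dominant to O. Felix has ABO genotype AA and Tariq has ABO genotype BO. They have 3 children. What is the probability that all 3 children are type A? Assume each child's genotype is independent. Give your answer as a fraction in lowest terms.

1/8

ABO cross AA × BO → 1/2 A, 1/2 AB.
So P(type A) = 1/2 per child.
All 3 independent: (1/2)^3 = 1/8.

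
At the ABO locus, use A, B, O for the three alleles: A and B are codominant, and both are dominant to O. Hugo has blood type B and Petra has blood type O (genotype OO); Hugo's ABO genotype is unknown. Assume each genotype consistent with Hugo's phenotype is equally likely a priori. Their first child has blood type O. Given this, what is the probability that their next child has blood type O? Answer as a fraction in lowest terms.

1/2

Possible genotypes: Hugo ∈ {BB, BO}; Petra ∈ {OO}.
Weight each parental genotype pair by prior × P(type-O child):
  BO × OO: posterior weight 1; P(next child type O) = 1/2.
Weighted sum = 1/2.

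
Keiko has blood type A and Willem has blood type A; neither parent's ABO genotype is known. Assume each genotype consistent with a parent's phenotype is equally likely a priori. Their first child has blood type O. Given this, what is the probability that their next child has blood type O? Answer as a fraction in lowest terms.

Possible genotypes: Keiko ∈ {I^A I^A, I^A i}; Willem ∈ {I^A I^A, I^A i}.
Weight each parental genotype pair by prior × P(type-O child):
  I^A i × I^A i: posterior weight 1; P(next child type O) = 1/4.
Weighted sum = 1/4.

1/4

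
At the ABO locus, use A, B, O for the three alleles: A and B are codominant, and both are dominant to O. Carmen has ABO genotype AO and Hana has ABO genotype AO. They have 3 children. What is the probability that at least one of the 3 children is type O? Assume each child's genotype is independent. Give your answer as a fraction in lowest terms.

37/64

ABO cross AO × AO → 1/4 O, 3/4 A.
So P(type O) = 1/4 per child.
P(none) = (3/4)^3 = 27/64; P(at least one) = 1 − 27/64 = 37/64.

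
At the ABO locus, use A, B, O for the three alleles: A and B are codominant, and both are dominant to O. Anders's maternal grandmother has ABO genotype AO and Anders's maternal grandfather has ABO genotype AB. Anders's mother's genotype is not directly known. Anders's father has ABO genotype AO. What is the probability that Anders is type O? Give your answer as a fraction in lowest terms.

1/8

Anders's mother's ABO genotype from AO × AB: 1/4 AA, 1/4 AB, 1/4 AO, 1/4 BO.
Crossing each possibility with the father AO and summing P(type O): 1/4·0 + 1/4·0 + 1/4·1/4 + 1/4·1/4 = 1/8.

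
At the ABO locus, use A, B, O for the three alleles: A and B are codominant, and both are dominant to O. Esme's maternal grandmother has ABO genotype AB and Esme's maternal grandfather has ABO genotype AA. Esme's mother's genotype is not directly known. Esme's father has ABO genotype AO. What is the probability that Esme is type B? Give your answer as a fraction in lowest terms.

Esme's mother's ABO genotype from AB × AA: 1/2 AA, 1/2 AB.
Crossing each possibility with the father AO and summing P(type B): 1/2·0 + 1/2·1/4 = 1/8.

1/8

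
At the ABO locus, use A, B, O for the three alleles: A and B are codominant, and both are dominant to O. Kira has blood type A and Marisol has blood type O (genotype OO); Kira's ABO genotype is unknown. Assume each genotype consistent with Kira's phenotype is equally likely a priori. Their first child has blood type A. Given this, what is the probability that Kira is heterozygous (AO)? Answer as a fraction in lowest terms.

Possible genotypes: Kira ∈ {AA, AO}; Marisol ∈ {OO}.
Weight each parental genotype pair by prior × P(type-A child):
  AA × OO: posterior weight 2/3.
  AO × OO: posterior weight 1/3.
Sum the posterior weight over pairs where Kira is AO: 1/3.

1/3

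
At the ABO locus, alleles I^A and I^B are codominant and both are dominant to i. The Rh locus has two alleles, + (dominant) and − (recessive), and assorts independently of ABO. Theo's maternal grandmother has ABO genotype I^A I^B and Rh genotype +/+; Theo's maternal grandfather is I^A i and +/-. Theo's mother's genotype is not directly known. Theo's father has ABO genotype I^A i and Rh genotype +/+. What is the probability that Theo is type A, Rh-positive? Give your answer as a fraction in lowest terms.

Theo's mother's ABO genotype from I^A I^B × I^A i: 1/4 I^A I^A, 1/4 I^A I^B, 1/4 I^A i, 1/4 I^B i.
Crossing each possibility with the father I^A i and summing P(type A): 1/4·1 + 1/4·1/2 + 1/4·3/4 + 1/4·1/4 = 5/8.
Similarly for Rh via the mother's Rh distribution: P(Rh+) = 1.
Independent loci: 5/8 × 1 = 5/8.

5/8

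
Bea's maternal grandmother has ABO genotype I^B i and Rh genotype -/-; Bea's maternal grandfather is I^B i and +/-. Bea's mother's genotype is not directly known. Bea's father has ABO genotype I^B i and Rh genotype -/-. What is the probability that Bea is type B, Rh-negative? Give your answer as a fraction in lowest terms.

9/16

Bea's mother's ABO genotype from I^B i × I^B i: 1/4 I^B I^B, 1/2 I^B i, 1/4 i i.
Crossing each possibility with the father I^B i and summing P(type B): 1/4·1 + 1/2·3/4 + 1/4·1/2 = 3/4.
Similarly for Rh via the mother's Rh distribution: P(Rh-) = 3/4.
Independent loci: 3/4 × 3/4 = 9/16.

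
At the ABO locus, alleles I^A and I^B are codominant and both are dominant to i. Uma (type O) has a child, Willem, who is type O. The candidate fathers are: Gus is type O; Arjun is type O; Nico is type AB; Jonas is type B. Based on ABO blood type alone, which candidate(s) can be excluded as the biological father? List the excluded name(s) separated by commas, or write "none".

Nico

A candidate is excluded only if no genotype consistent with his phenotype could produce a type O child with a type O mother.
Nico (type AB): no genotype consistent with that phenotype can produce a type-O child with a type-O mother.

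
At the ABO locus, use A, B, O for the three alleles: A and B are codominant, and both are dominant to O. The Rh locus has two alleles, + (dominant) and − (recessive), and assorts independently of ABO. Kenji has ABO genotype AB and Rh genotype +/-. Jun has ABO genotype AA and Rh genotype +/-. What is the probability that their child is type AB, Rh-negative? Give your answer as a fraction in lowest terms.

1/8

ABO cross AB × AA → offspring phenotypes: 1/2 A, 1/2 AB.
Rh cross +/- × +/- → 3/4 Rh+, 1/4 Rh-.
Independent loci: P(type AB, Rh-negative) = 1/2 × 1/4 = 1/8.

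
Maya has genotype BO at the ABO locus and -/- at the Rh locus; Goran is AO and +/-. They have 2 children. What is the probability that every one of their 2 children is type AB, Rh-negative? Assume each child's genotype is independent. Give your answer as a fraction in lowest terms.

1/64

ABO cross BO × AO → 1/4 O, 1/4 A, 1/4 B, 1/4 AB.
Rh cross -/- × +/- → 1/2 Rh+, 1/2 Rh-; so P(type AB, Rh-negative) = 1/4 × 1/2 = 1/8 per child.
All 2 independent: (1/8)^2 = 1/64.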